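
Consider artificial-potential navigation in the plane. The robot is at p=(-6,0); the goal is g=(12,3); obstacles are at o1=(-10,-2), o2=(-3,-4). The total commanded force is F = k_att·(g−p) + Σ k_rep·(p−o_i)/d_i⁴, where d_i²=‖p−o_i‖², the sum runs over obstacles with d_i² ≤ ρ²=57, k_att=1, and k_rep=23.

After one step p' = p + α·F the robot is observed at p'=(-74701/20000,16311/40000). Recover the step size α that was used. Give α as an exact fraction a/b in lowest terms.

α = 1/8

F_att = 1·(g−p) = 1·(18,3) = (18.0000,3.0000)
o1: d²=20 ≤ ρ²=57; F_rep = 23·(4,2)/20² = (0.2300,0.1150)
o2: d²=25 ≤ ρ²=57; F_rep = 23·(-3,4)/25² = (-0.1104,0.1472)
F = F_att + ΣF_rep = (18.1196,3.2622)
Δp = p'−p = (2.2649,0.4078); α = Δx/Fx = (45299/20000) / (45299/2500) = 1/8
check: Δy/Fy = (16311/40000) / (16311/5000) = 1/8 ✓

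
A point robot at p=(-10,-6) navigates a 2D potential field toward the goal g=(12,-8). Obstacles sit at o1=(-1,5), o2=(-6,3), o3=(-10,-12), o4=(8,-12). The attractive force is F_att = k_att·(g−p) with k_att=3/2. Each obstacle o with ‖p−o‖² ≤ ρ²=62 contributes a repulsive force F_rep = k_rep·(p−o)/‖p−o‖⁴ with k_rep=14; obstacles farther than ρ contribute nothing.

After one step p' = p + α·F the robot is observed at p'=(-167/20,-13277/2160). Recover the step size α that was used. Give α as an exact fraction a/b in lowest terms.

α = 1/20

F_att = 3/2·(g−p) = 3/2·(22,-2) = (33.0000,-3.0000)
o1: d²=202 > ρ²=62 → inactive
o2: d²=97 > ρ²=62 → inactive
o3: d²=36 ≤ ρ²=62; F_rep = 14·(0,6)/36² = (0.0000,0.0648)
o4: d²=360 > ρ²=62 → inactive
F = F_att + ΣF_rep = (33.0000,-2.9352)
Δp = p'−p = (1.6500,-0.1468); α = Δx/Fx = (33/20) / (33) = 1/20
check: Δy/Fy = (-317/2160) / (-317/108) = 1/20 ✓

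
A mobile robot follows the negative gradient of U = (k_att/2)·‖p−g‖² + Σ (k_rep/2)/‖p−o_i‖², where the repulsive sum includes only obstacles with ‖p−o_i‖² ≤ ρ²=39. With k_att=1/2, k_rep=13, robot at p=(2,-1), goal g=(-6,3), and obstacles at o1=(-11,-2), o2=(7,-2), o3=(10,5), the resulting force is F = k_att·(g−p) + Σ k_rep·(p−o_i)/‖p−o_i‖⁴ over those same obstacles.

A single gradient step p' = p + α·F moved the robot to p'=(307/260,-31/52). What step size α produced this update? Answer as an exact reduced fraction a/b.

F_att = 1/2·(g−p) = 1/2·(-8,4) = (-4.0000,2.0000)
o1: d²=170 > ρ²=39 → inactive
o2: d²=26 ≤ ρ²=39; F_rep = 13·(-5,1)/26² = (-0.0962,0.0192)
o3: d²=100 > ρ²=39 → inactive
F = F_att + ΣF_rep = (-4.0962,2.0192)
Δp = p'−p = (-0.8192,0.4038); α = Δx/Fx = (-213/260) / (-213/52) = 1/5
check: Δy/Fy = (21/52) / (105/52) = 1/5 ✓

α = 1/5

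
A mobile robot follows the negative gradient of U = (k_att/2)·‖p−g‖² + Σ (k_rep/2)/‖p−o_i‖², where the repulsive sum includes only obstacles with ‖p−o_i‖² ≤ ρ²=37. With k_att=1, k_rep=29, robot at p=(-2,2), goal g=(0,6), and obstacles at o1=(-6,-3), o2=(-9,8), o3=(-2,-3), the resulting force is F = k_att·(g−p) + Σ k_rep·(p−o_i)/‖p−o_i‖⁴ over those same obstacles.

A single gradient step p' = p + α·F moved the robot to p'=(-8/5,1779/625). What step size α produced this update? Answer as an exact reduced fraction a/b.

α = 1/5

F_att = 1·(g−p) = 1·(2,4) = (2.0000,4.0000)
o1: d²=41 > ρ²=37 → inactive
o2: d²=85 > ρ²=37 → inactive
o3: d²=25 ≤ ρ²=37; F_rep = 29·(0,5)/25² = (0.0000,0.2320)
F = F_att + ΣF_rep = (2.0000,4.2320)
Δp = p'−p = (0.4000,0.8464); α = Δx/Fx = (2/5) / (2) = 1/5
check: Δy/Fy = (529/625) / (529/125) = 1/5 ✓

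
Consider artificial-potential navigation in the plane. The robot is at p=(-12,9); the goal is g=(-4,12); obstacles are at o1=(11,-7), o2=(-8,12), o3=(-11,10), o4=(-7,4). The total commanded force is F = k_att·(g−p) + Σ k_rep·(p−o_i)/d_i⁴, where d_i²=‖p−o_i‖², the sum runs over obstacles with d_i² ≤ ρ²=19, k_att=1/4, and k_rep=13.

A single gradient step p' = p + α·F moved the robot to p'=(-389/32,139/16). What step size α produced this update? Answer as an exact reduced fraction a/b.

α = 1/8

F_att = 1/4·(g−p) = 1/4·(8,3) = (2.0000,0.7500)
o1: d²=785 > ρ²=19 → inactive
o2: d²=25 > ρ²=19 → inactive
o3: d²=2 ≤ ρ²=19; F_rep = 13·(-1,-1)/2² = (-3.2500,-3.2500)
o4: d²=50 > ρ²=19 → inactive
F = F_att + ΣF_rep = (-1.2500,-2.5000)
Δp = p'−p = (-0.1562,-0.3125); α = Δx/Fx = (-5/32) / (-5/4) = 1/8
check: Δy/Fy = (-5/16) / (-5/2) = 1/8 ✓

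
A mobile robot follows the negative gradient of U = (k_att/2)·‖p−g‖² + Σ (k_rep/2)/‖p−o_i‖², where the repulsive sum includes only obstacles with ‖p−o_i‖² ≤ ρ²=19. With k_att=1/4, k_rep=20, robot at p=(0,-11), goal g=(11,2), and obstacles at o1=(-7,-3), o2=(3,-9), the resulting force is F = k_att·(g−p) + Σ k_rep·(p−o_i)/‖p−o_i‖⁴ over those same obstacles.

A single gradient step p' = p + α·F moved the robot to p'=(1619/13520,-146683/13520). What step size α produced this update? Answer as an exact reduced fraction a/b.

α = 1/20

F_att = 1/4·(g−p) = 1/4·(11,13) = (2.7500,3.2500)
o1: d²=113 > ρ²=19 → inactive
o2: d²=13 ≤ ρ²=19; F_rep = 20·(-3,-2)/13² = (-0.3550,-0.2367)
F = F_att + ΣF_rep = (2.3950,3.0133)
Δp = p'−p = (0.1197,0.1507); α = Δx/Fx = (1619/13520) / (1619/676) = 1/20
check: Δy/Fy = (2037/13520) / (2037/676) = 1/20 ✓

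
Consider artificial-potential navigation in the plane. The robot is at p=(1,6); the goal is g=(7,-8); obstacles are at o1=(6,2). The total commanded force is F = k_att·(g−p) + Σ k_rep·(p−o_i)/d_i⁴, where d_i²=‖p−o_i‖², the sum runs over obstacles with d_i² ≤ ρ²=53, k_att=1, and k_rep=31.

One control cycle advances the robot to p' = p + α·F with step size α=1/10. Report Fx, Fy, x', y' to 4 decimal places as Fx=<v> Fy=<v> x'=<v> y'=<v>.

Fx=5.9078 Fy=-13.9262 x'=1.5908 y'=4.6074

F_att = 1·(g−p) = 1·(6,-14) = (6.0000,-14.0000)
o1: d²=41 ≤ ρ²=53; F_rep = 31·(-5,4)/41² = (-0.0922,0.0738)
F = F_att + ΣF_rep = (5.9078,-13.9262)
p' = p + 1/10·F = (1.5908,4.6074)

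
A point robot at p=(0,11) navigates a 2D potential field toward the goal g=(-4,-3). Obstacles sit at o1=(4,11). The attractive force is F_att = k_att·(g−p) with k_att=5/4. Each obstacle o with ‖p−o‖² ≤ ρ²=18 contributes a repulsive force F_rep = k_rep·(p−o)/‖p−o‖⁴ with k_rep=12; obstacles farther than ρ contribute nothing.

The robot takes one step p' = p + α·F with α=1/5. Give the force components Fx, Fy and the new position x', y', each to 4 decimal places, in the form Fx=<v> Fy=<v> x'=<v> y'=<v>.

F_att = 5/4·(g−p) = 5/4·(-4,-14) = (-5.0000,-17.5000)
o1: d²=16 ≤ ρ²=18; F_rep = 12·(-4,0)/16² = (-0.1875,0.0000)
F = F_att + ΣF_rep = (-5.1875,-17.5000)
p' = p + 1/5·F = (-1.0375,7.5000)

Fx=-5.1875 Fy=-17.5000 x'=-1.0375 y'=7.5000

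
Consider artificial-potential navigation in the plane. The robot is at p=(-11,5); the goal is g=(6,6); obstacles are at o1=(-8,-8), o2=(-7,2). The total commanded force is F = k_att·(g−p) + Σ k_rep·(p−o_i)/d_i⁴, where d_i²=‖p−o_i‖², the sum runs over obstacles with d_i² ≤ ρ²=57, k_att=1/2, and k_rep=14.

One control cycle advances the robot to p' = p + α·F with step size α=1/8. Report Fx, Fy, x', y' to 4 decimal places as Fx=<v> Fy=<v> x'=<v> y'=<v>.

Fx=8.4104 Fy=0.5672 x'=-9.9487 y'=5.0709

F_att = 1/2·(g−p) = 1/2·(17,1) = (8.5000,0.5000)
o1: d²=178 > ρ²=57 → inactive
o2: d²=25 ≤ ρ²=57; F_rep = 14·(-4,3)/25² = (-0.0896,0.0672)
F = F_att + ΣF_rep = (8.4104,0.5672)
p' = p + 1/8·F = (-9.9487,5.0709)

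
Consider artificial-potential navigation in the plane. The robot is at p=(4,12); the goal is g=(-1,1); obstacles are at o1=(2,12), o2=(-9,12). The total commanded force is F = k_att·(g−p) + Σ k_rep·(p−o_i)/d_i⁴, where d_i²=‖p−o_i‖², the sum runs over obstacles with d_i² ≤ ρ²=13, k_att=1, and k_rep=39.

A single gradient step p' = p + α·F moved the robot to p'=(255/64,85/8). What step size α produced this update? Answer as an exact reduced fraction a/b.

α = 1/8

F_att = 1·(g−p) = 1·(-5,-11) = (-5.0000,-11.0000)
o1: d²=4 ≤ ρ²=13; F_rep = 39·(2,0)/4² = (4.8750,0.0000)
o2: d²=169 > ρ²=13 → inactive
F = F_att + ΣF_rep = (-0.1250,-11.0000)
Δp = p'−p = (-0.0156,-1.3750); α = Δx/Fx = (-1/64) / (-1/8) = 1/8
check: Δy/Fy = (-11/8) / (-11) = 1/8 ✓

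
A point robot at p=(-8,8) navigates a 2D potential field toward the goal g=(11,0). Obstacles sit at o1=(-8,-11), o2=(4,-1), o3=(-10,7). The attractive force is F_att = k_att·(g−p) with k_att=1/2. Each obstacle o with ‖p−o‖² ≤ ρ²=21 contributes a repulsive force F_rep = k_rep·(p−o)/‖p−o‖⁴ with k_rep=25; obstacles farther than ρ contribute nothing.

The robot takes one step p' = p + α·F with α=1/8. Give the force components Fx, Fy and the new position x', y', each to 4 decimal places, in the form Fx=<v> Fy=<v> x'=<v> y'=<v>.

F_att = 1/2·(g−p) = 1/2·(19,-8) = (9.5000,-4.0000)
o1: d²=361 > ρ²=21 → inactive
o2: d²=225 > ρ²=21 → inactive
o3: d²=5 ≤ ρ²=21; F_rep = 25·(2,1)/5² = (2.0000,1.0000)
F = F_att + ΣF_rep = (11.5000,-3.0000)
p' = p + 1/8·F = (-6.5625,7.6250)

Fx=11.5000 Fy=-3.0000 x'=-6.5625 y'=7.6250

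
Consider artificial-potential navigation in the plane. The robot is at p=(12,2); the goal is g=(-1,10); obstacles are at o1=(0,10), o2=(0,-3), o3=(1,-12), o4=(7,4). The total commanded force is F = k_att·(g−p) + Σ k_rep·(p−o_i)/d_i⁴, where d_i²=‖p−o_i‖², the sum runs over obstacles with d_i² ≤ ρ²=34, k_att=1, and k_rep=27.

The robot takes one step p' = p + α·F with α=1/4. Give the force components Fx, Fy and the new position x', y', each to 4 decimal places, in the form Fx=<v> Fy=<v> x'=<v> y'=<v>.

F_att = 1·(g−p) = 1·(-13,8) = (-13.0000,8.0000)
o1: d²=208 > ρ²=34 → inactive
o2: d²=169 > ρ²=34 → inactive
o3: d²=317 > ρ²=34 → inactive
o4: d²=29 ≤ ρ²=34; F_rep = 27·(5,-2)/29² = (0.1605,-0.0642)
F = F_att + ΣF_rep = (-12.8395,7.9358)
p' = p + 1/4·F = (8.7901,3.9839)

Fx=-12.8395 Fy=7.9358 x'=8.7901 y'=3.9839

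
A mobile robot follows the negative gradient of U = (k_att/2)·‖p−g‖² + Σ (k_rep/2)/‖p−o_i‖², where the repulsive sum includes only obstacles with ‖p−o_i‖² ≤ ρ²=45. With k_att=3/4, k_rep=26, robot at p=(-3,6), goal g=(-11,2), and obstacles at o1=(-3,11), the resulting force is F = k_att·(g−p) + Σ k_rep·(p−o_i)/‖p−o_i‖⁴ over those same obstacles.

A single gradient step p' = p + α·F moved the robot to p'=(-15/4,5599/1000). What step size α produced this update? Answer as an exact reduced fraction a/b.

F_att = 3/4·(g−p) = 3/4·(-8,-4) = (-6.0000,-3.0000)
o1: d²=25 ≤ ρ²=45; F_rep = 26·(0,-5)/25² = (0.0000,-0.2080)
F = F_att + ΣF_rep = (-6.0000,-3.2080)
Δp = p'−p = (-0.7500,-0.4010); α = Δx/Fx = (-3/4) / (-6) = 1/8
check: Δy/Fy = (-401/1000) / (-401/125) = 1/8 ✓

α = 1/8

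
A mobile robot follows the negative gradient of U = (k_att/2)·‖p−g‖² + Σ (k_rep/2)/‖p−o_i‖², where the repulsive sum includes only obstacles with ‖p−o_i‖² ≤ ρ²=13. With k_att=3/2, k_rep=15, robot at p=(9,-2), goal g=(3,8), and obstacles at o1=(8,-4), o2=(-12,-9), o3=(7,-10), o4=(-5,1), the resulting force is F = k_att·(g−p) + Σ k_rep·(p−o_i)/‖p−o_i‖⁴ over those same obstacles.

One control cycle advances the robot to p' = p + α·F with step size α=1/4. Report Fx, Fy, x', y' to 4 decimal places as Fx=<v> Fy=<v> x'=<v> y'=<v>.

Fx=-8.4000 Fy=16.2000 x'=6.9000 y'=2.0500

F_att = 3/2·(g−p) = 3/2·(-6,10) = (-9.0000,15.0000)
o1: d²=5 ≤ ρ²=13; F_rep = 15·(1,2)/5² = (0.6000,1.2000)
o2: d²=490 > ρ²=13 → inactive
o3: d²=68 > ρ²=13 → inactive
o4: d²=205 > ρ²=13 → inactive
F = F_att + ΣF_rep = (-8.4000,16.2000)
p' = p + 1/4·F = (6.9000,2.0500)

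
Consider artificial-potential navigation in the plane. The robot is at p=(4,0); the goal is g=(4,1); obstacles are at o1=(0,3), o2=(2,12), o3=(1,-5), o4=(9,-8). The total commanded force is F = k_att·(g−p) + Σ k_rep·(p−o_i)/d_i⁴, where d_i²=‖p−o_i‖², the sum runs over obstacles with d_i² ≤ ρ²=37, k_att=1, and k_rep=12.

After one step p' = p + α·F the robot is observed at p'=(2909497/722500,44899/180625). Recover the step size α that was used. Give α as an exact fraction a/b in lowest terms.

α = 1/4

F_att = 1·(g−p) = 1·(0,1) = (0.0000,1.0000)
o1: d²=25 ≤ ρ²=37; F_rep = 12·(4,-3)/25² = (0.0768,-0.0576)
o2: d²=148 > ρ²=37 → inactive
o3: d²=34 ≤ ρ²=37; F_rep = 12·(3,5)/34² = (0.0311,0.0519)
o4: d²=89 > ρ²=37 → inactive
F = F_att + ΣF_rep = (0.1079,0.9943)
Δp = p'−p = (0.0270,0.2486); α = Δx/Fx = (19497/722500) / (19497/180625) = 1/4
check: Δy/Fy = (44899/180625) / (179596/180625) = 1/4 ✓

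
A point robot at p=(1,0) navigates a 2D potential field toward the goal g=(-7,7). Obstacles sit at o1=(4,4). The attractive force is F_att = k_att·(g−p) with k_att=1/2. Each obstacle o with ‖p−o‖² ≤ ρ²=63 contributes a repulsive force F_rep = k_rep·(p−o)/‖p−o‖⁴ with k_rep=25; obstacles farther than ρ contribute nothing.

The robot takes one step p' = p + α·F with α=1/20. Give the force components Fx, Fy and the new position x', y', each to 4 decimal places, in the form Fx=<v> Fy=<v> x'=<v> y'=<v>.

Fx=-4.1200 Fy=3.3400 x'=0.7940 y'=0.1670

F_att = 1/2·(g−p) = 1/2·(-8,7) = (-4.0000,3.5000)
o1: d²=25 ≤ ρ²=63; F_rep = 25·(-3,-4)/25² = (-0.1200,-0.1600)
F = F_att + ΣF_rep = (-4.1200,3.3400)
p' = p + 1/20·F = (0.7940,0.1670)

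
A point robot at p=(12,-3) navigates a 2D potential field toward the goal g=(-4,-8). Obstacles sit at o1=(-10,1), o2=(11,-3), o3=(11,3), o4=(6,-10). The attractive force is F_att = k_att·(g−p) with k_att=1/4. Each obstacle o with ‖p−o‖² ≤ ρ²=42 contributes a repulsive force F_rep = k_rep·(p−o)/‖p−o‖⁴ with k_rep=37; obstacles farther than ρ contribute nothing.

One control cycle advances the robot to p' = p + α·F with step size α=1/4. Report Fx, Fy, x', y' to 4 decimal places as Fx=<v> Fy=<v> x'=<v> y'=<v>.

Fx=33.0270 Fy=-1.4122 x'=20.2568 y'=-3.3530

F_att = 1/4·(g−p) = 1/4·(-16,-5) = (-4.0000,-1.2500)
o1: d²=500 > ρ²=42 → inactive
o2: d²=1 ≤ ρ²=42; F_rep = 37·(1,0)/1² = (37.0000,0.0000)
o3: d²=37 ≤ ρ²=42; F_rep = 37·(1,-6)/37² = (0.0270,-0.1622)
o4: d²=85 > ρ²=42 → inactive
F = F_att + ΣF_rep = (33.0270,-1.4122)
p' = p + 1/4·F = (20.2568,-3.3530)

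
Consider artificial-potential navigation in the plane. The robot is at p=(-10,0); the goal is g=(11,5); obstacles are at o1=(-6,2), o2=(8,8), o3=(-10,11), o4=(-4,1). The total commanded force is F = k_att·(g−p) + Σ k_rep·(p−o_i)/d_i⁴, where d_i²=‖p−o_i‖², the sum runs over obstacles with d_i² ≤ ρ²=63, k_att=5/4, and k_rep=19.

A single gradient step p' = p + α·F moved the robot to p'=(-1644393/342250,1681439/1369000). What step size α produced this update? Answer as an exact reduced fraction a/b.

α = 1/5

F_att = 5/4·(g−p) = 5/4·(21,5) = (26.2500,6.2500)
o1: d²=20 ≤ ρ²=63; F_rep = 19·(-4,-2)/20² = (-0.1900,-0.0950)
o2: d²=388 > ρ²=63 → inactive
o3: d²=121 > ρ²=63 → inactive
o4: d²=37 ≤ ρ²=63; F_rep = 19·(-6,-1)/37² = (-0.0833,-0.0139)
F = F_att + ΣF_rep = (25.9767,6.1411)
Δp = p'−p = (5.1953,1.2282); α = Δx/Fx = (1778107/342250) / (1778107/68450) = 1/5
check: Δy/Fy = (1681439/1369000) / (1681439/273800) = 1/5 ✓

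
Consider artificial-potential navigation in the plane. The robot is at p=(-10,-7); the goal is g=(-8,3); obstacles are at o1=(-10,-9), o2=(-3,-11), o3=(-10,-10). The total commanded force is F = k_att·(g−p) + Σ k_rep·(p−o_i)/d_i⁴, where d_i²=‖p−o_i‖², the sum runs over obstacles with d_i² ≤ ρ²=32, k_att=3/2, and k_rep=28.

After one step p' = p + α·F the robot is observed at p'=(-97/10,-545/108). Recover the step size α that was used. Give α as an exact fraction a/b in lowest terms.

α = 1/10

F_att = 3/2·(g−p) = 3/2·(2,10) = (3.0000,15.0000)
o1: d²=4 ≤ ρ²=32; F_rep = 28·(0,2)/4² = (0.0000,3.5000)
o2: d²=65 > ρ²=32 → inactive
o3: d²=9 ≤ ρ²=32; F_rep = 28·(0,3)/9² = (0.0000,1.0370)
F = F_att + ΣF_rep = (3.0000,19.5370)
Δp = p'−p = (0.3000,1.9537); α = Δx/Fx = (3/10) / (3) = 1/10
check: Δy/Fy = (211/108) / (1055/54) = 1/10 ✓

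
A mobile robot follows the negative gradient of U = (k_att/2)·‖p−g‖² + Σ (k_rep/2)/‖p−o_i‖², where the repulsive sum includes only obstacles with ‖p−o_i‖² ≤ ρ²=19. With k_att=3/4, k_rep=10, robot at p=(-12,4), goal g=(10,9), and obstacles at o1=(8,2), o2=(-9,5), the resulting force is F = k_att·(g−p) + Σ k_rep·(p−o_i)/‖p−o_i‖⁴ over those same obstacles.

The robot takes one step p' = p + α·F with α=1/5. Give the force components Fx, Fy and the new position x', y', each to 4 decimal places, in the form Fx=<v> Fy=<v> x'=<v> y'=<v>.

F_att = 3/4·(g−p) = 3/4·(22,5) = (16.5000,3.7500)
o1: d²=404 > ρ²=19 → inactive
o2: d²=10 ≤ ρ²=19; F_rep = 10·(-3,-1)/10² = (-0.3000,-0.1000)
F = F_att + ΣF_rep = (16.2000,3.6500)
p' = p + 1/5·F = (-8.7600,4.7300)

Fx=16.2000 Fy=3.6500 x'=-8.7600 y'=4.7300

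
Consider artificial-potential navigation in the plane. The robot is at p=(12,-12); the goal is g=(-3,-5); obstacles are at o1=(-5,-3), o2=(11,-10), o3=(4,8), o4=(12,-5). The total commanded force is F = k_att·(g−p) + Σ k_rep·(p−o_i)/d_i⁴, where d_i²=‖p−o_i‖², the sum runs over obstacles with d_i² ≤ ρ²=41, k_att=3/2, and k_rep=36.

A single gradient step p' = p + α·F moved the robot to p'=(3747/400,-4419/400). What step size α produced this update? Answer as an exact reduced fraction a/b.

F_att = 3/2·(g−p) = 3/2·(-15,7) = (-22.5000,10.5000)
o1: d²=370 > ρ²=41 → inactive
o2: d²=5 ≤ ρ²=41; F_rep = 36·(1,-2)/5² = (1.4400,-2.8800)
o3: d²=464 > ρ²=41 → inactive
o4: d²=49 > ρ²=41 → inactive
F = F_att + ΣF_rep = (-21.0600,7.6200)
Δp = p'−p = (-2.6325,0.9525); α = Δx/Fx = (-1053/400) / (-1053/50) = 1/8
check: Δy/Fy = (381/400) / (381/50) = 1/8 ✓

α = 1/8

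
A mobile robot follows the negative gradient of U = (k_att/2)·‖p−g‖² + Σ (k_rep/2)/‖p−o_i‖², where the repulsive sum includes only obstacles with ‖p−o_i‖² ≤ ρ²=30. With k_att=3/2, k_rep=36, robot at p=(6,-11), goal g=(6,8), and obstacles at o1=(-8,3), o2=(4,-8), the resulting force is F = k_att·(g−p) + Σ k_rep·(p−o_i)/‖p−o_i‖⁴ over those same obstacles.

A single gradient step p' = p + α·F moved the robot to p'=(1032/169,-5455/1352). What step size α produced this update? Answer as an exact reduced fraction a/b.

α = 1/4

F_att = 3/2·(g−p) = 3/2·(0,19) = (0.0000,28.5000)
o1: d²=392 > ρ²=30 → inactive
o2: d²=13 ≤ ρ²=30; F_rep = 36·(2,-3)/13² = (0.4260,-0.6391)
F = F_att + ΣF_rep = (0.4260,27.8609)
Δp = p'−p = (0.1065,6.9652); α = Δx/Fx = (18/169) / (72/169) = 1/4
check: Δy/Fy = (9417/1352) / (9417/338) = 1/4 ✓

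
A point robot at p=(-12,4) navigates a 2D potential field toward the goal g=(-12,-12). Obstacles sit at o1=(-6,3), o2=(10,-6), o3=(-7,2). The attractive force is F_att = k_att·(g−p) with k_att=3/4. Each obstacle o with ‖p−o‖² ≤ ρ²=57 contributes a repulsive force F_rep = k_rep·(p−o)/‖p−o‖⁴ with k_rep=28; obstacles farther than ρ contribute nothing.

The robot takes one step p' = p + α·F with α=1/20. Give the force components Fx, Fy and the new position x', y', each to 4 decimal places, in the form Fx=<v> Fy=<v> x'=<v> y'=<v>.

F_att = 3/4·(g−p) = 3/4·(0,-16) = (0.0000,-12.0000)
o1: d²=37 ≤ ρ²=57; F_rep = 28·(-6,1)/37² = (-0.1227,0.0205)
o2: d²=584 > ρ²=57 → inactive
o3: d²=29 ≤ ρ²=57; F_rep = 28·(-5,2)/29² = (-0.1665,0.0666)
F = F_att + ΣF_rep = (-0.2892,-11.9130)
p' = p + 1/20·F = (-12.0145,3.4044)

Fx=-0.2892 Fy=-11.9130 x'=-12.0145 y'=3.4044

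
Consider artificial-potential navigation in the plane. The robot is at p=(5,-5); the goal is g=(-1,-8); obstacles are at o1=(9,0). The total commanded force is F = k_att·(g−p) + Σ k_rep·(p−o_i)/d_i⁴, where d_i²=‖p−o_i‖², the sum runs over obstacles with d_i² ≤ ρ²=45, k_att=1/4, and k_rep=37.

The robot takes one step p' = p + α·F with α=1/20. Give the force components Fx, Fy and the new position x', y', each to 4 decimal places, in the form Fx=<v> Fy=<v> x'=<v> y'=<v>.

F_att = 1/4·(g−p) = 1/4·(-6,-3) = (-1.5000,-0.7500)
o1: d²=41 ≤ ρ²=45; F_rep = 37·(-4,-5)/41² = (-0.0880,-0.1101)
F = F_att + ΣF_rep = (-1.5880,-0.8601)
p' = p + 1/20·F = (4.9206,-5.0430)

Fx=-1.5880 Fy=-0.8601 x'=4.9206 y'=-5.0430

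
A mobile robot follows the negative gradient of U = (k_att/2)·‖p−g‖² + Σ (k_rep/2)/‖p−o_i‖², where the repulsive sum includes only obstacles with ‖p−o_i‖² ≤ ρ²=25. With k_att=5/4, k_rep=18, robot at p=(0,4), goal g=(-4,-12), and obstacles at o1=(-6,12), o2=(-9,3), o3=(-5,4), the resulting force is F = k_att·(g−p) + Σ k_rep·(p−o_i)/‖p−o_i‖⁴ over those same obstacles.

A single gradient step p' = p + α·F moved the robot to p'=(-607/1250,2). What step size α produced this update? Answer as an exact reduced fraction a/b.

F_att = 5/4·(g−p) = 5/4·(-4,-16) = (-5.0000,-20.0000)
o1: d²=100 > ρ²=25 → inactive
o2: d²=82 > ρ²=25 → inactive
o3: d²=25 ≤ ρ²=25; F_rep = 18·(5,0)/25² = (0.1440,0.0000)
F = F_att + ΣF_rep = (-4.8560,-20.0000)
Δp = p'−p = (-0.4856,-2.0000); α = Δx/Fx = (-607/1250) / (-607/125) = 1/10
check: Δy/Fy = (-2) / (-20) = 1/10 ✓

α = 1/10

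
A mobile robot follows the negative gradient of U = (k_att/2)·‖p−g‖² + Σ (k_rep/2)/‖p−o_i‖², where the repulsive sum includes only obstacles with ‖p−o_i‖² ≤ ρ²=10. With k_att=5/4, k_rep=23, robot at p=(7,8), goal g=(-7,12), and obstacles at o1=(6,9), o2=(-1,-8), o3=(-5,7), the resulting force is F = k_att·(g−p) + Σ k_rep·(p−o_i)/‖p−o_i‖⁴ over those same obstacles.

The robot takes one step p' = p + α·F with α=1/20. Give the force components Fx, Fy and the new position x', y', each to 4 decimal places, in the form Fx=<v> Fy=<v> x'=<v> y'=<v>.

F_att = 5/4·(g−p) = 5/4·(-14,4) = (-17.5000,5.0000)
o1: d²=2 ≤ ρ²=10; F_rep = 23·(1,-1)/2² = (5.7500,-5.7500)
o2: d²=320 > ρ²=10 → inactive
o3: d²=145 > ρ²=10 → inactive
F = F_att + ΣF_rep = (-11.7500,-0.7500)
p' = p + 1/20·F = (6.4125,7.9625)

Fx=-11.7500 Fy=-0.7500 x'=6.4125 y'=7.9625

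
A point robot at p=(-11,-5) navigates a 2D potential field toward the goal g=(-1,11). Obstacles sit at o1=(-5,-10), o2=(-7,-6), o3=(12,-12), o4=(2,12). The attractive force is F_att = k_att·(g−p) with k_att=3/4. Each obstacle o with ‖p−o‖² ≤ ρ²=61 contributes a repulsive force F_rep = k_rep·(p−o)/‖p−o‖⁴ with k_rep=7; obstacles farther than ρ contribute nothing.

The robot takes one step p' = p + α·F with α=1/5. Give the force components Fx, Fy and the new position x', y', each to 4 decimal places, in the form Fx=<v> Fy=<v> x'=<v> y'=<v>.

Fx=7.3918 Fy=12.0336 x'=-9.5216 y'=-2.5933

F_att = 3/4·(g−p) = 3/4·(10,16) = (7.5000,12.0000)
o1: d²=61 ≤ ρ²=61; F_rep = 7·(-6,5)/61² = (-0.0113,0.0094)
o2: d²=17 ≤ ρ²=61; F_rep = 7·(-4,1)/17² = (-0.0969,0.0242)
o3: d²=578 > ρ²=61 → inactive
o4: d²=458 > ρ²=61 → inactive
F = F_att + ΣF_rep = (7.3918,12.0336)
p' = p + 1/5·F = (-9.5216,-2.5933)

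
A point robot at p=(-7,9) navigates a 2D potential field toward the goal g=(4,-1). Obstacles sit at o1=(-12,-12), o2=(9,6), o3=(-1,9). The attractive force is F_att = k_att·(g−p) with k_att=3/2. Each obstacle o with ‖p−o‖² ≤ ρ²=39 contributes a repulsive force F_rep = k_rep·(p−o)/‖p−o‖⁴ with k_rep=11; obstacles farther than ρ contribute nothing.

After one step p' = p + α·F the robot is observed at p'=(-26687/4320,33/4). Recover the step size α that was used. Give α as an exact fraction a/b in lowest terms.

F_att = 3/2·(g−p) = 3/2·(11,-10) = (16.5000,-15.0000)
o1: d²=466 > ρ²=39 → inactive
o2: d²=265 > ρ²=39 → inactive
o3: d²=36 ≤ ρ²=39; F_rep = 11·(-6,0)/36² = (-0.0509,0.0000)
F = F_att + ΣF_rep = (16.4491,-15.0000)
Δp = p'−p = (0.8225,-0.7500); α = Δx/Fx = (3553/4320) / (3553/216) = 1/20
check: Δy/Fy = (-3/4) / (-15) = 1/20 ✓

α = 1/20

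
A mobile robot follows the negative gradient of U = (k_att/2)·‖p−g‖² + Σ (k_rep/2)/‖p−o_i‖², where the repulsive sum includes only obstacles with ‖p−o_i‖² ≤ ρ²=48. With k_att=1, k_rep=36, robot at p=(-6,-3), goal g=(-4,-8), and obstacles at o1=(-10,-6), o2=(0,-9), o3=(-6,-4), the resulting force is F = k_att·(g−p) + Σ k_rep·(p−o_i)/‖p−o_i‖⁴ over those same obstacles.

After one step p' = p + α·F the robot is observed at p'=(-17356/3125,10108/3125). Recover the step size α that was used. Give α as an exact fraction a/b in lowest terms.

F_att = 1·(g−p) = 1·(2,-5) = (2.0000,-5.0000)
o1: d²=25 ≤ ρ²=48; F_rep = 36·(4,3)/25² = (0.2304,0.1728)
o2: d²=72 > ρ²=48 → inactive
o3: d²=1 ≤ ρ²=48; F_rep = 36·(0,1)/1² = (0.0000,36.0000)
F = F_att + ΣF_rep = (2.2304,31.1728)
Δp = p'−p = (0.4461,6.2346); α = Δx/Fx = (1394/3125) / (1394/625) = 1/5
check: Δy/Fy = (19483/3125) / (19483/625) = 1/5 ✓

α = 1/5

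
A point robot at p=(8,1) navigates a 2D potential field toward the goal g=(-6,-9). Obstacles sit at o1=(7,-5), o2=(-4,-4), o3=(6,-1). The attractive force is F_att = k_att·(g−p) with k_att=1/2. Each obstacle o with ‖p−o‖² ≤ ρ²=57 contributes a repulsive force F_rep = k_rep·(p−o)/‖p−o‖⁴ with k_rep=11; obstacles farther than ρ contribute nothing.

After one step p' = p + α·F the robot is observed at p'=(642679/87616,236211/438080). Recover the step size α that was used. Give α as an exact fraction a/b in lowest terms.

α = 1/10

F_att = 1/2·(g−p) = 1/2·(-14,-10) = (-7.0000,-5.0000)
o1: d²=37 ≤ ρ²=57; F_rep = 11·(1,6)/37² = (0.0080,0.0482)
o2: d²=169 > ρ²=57 → inactive
o3: d²=8 ≤ ρ²=57; F_rep = 11·(2,2)/8² = (0.3438,0.3438)
F = F_att + ΣF_rep = (-6.6482,-4.6080)
Δp = p'−p = (-0.6648,-0.4608); α = Δx/Fx = (-58249/87616) / (-291245/43808) = 1/10
check: Δy/Fy = (-201869/438080) / (-201869/43808) = 1/10 ✓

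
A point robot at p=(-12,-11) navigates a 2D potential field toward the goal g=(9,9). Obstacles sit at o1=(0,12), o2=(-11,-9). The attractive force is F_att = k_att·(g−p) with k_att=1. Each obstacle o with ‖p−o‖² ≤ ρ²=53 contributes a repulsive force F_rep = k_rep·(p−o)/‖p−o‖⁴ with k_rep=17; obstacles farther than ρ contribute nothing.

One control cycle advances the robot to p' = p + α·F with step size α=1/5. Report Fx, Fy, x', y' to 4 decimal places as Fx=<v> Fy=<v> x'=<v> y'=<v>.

F_att = 1·(g−p) = 1·(21,20) = (21.0000,20.0000)
o1: d²=673 > ρ²=53 → inactive
o2: d²=5 ≤ ρ²=53; F_rep = 17·(-1,-2)/5² = (-0.6800,-1.3600)
F = F_att + ΣF_rep = (20.3200,18.6400)
p' = p + 1/5·F = (-7.9360,-7.2720)

Fx=20.3200 Fy=18.6400 x'=-7.9360 y'=-7.2720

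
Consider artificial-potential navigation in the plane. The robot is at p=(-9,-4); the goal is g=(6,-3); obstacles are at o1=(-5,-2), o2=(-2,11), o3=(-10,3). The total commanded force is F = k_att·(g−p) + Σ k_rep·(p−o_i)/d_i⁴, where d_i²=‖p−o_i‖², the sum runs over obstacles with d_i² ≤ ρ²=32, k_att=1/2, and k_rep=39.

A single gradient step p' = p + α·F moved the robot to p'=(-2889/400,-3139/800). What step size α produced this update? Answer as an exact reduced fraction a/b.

α = 1/4

F_att = 1/2·(g−p) = 1/2·(15,1) = (7.5000,0.5000)
o1: d²=20 ≤ ρ²=32; F_rep = 39·(-4,-2)/20² = (-0.3900,-0.1950)
o2: d²=274 > ρ²=32 → inactive
o3: d²=50 > ρ²=32 → inactive
F = F_att + ΣF_rep = (7.1100,0.3050)
Δp = p'−p = (1.7775,0.0762); α = Δx/Fx = (711/400) / (711/100) = 1/4
check: Δy/Fy = (61/800) / (61/200) = 1/4 ✓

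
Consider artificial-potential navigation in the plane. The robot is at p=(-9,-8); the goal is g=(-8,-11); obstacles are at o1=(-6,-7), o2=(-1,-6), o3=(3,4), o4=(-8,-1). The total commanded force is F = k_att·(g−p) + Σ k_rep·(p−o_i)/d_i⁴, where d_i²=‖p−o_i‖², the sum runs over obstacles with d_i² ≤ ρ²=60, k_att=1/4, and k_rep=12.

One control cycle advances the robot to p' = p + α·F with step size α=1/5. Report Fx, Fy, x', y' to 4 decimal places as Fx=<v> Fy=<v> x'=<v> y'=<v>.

Fx=-0.1148 Fy=-0.9036 x'=-9.0230 y'=-8.1807

F_att = 1/4·(g−p) = 1/4·(1,-3) = (0.2500,-0.7500)
o1: d²=10 ≤ ρ²=60; F_rep = 12·(-3,-1)/10² = (-0.3600,-0.1200)
o2: d²=68 > ρ²=60 → inactive
o3: d²=288 > ρ²=60 → inactive
o4: d²=50 ≤ ρ²=60; F_rep = 12·(-1,-7)/50² = (-0.0048,-0.0336)
F = F_att + ΣF_rep = (-0.1148,-0.9036)
p' = p + 1/5·F = (-9.0230,-8.1807)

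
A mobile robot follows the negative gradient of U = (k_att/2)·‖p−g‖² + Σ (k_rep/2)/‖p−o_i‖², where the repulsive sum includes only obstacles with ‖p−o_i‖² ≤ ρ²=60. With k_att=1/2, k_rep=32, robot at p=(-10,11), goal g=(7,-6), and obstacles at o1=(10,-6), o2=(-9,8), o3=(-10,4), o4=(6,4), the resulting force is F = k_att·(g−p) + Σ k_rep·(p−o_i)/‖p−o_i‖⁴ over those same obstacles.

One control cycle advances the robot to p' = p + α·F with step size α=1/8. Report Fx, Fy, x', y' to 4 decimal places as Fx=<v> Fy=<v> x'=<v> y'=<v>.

Fx=8.1800 Fy=-7.4467 x'=-8.9775 y'=10.0692

F_att = 1/2·(g−p) = 1/2·(17,-17) = (8.5000,-8.5000)
o1: d²=689 > ρ²=60 → inactive
o2: d²=10 ≤ ρ²=60; F_rep = 32·(-1,3)/10² = (-0.3200,0.9600)
o3: d²=49 ≤ ρ²=60; F_rep = 32·(0,7)/49² = (0.0000,0.0933)
o4: d²=305 > ρ²=60 → inactive
F = F_att + ΣF_rep = (8.1800,-7.4467)
p' = p + 1/8·F = (-8.9775,10.0692)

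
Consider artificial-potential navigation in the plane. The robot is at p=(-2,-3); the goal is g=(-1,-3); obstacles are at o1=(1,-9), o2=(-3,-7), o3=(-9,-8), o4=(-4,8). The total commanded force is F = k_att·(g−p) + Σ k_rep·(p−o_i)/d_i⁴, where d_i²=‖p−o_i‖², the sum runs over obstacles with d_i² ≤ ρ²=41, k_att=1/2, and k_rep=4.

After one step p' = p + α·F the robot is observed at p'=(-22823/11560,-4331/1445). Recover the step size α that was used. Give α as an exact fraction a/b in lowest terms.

F_att = 1/2·(g−p) = 1/2·(1,0) = (0.5000,0.0000)
o1: d²=45 > ρ²=41 → inactive
o2: d²=17 ≤ ρ²=41; F_rep = 4·(1,4)/17² = (0.0138,0.0554)
o3: d²=74 > ρ²=41 → inactive
o4: d²=125 > ρ²=41 → inactive
F = F_att + ΣF_rep = (0.5138,0.0554)
Δp = p'−p = (0.0257,0.0028); α = Δx/Fx = (297/11560) / (297/578) = 1/20
check: Δy/Fy = (4/1445) / (16/289) = 1/20 ✓

α = 1/20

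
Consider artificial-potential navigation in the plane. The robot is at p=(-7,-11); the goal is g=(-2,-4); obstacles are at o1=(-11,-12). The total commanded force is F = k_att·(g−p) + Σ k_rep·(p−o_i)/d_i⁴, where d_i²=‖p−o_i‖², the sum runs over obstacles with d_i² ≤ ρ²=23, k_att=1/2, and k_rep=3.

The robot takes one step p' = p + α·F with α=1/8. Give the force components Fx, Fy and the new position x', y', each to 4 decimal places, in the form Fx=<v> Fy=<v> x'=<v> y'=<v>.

Fx=2.5415 Fy=3.5104 x'=-6.6823 y'=-10.5612

F_att = 1/2·(g−p) = 1/2·(5,7) = (2.5000,3.5000)
o1: d²=17 ≤ ρ²=23; F_rep = 3·(4,1)/17² = (0.0415,0.0104)
F = F_att + ΣF_rep = (2.5415,3.5104)
p' = p + 1/8·F = (-6.6823,-10.5612)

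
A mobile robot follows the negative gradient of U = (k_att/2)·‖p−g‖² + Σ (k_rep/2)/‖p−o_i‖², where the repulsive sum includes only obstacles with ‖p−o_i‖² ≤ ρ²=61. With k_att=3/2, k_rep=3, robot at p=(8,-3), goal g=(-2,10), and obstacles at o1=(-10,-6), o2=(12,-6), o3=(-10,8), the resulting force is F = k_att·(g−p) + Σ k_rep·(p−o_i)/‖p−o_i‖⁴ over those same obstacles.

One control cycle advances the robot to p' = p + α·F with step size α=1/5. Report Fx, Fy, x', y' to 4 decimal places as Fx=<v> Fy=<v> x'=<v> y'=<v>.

Fx=-15.0192 Fy=19.5144 x'=4.9962 y'=0.9029

F_att = 3/2·(g−p) = 3/2·(-10,13) = (-15.0000,19.5000)
o1: d²=333 > ρ²=61 → inactive
o2: d²=25 ≤ ρ²=61; F_rep = 3·(-4,3)/25² = (-0.0192,0.0144)
o3: d²=445 > ρ²=61 → inactive
F = F_att + ΣF_rep = (-15.0192,19.5144)
p' = p + 1/5·F = (4.9962,0.9029)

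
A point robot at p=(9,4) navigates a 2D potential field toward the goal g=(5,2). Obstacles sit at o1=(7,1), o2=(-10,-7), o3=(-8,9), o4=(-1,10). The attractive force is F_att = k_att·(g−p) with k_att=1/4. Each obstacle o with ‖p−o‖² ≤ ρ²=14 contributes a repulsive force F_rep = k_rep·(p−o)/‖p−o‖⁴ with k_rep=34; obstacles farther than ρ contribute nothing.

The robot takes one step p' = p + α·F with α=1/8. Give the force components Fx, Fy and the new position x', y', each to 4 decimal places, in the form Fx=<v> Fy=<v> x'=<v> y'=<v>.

F_att = 1/4·(g−p) = 1/4·(-4,-2) = (-1.0000,-0.5000)
o1: d²=13 ≤ ρ²=14; F_rep = 34·(2,3)/13² = (0.4024,0.6036)
o2: d²=482 > ρ²=14 → inactive
o3: d²=314 > ρ²=14 → inactive
o4: d²=136 > ρ²=14 → inactive
F = F_att + ΣF_rep = (-0.5976,0.1036)
p' = p + 1/8·F = (8.9253,4.0129)

Fx=-0.5976 Fy=0.1036 x'=8.9253 y'=4.0129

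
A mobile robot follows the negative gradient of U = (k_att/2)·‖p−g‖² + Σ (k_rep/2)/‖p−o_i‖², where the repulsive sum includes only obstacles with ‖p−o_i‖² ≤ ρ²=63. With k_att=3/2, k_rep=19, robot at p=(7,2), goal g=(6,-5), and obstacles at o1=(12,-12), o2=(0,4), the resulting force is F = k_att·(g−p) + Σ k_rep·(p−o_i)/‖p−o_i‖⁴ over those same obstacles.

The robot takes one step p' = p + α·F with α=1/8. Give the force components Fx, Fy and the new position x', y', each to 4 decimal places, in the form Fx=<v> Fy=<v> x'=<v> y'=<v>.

Fx=-1.4527 Fy=-10.5135 x'=6.8184 y'=0.6858

F_att = 3/2·(g−p) = 3/2·(-1,-7) = (-1.5000,-10.5000)
o1: d²=221 > ρ²=63 → inactive
o2: d²=53 ≤ ρ²=63; F_rep = 19·(7,-2)/53² = (0.0473,-0.0135)
F = F_att + ΣF_rep = (-1.4527,-10.5135)
p' = p + 1/8·F = (6.8184,0.6858)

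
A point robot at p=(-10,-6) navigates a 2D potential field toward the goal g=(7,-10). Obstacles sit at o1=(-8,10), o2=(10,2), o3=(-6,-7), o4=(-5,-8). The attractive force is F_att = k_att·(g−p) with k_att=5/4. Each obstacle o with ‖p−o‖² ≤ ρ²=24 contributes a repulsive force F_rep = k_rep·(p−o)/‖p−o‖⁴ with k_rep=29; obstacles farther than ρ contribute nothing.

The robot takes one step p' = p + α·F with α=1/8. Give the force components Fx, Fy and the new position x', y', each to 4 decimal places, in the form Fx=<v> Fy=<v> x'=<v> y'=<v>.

Fx=20.8486 Fy=-4.8997 x'=-7.3939 y'=-6.6125

F_att = 5/4·(g−p) = 5/4·(17,-4) = (21.2500,-5.0000)
o1: d²=260 > ρ²=24 → inactive
o2: d²=464 > ρ²=24 → inactive
o3: d²=17 ≤ ρ²=24; F_rep = 29·(-4,1)/17² = (-0.4014,0.1003)
o4: d²=29 > ρ²=24 → inactive
F = F_att + ΣF_rep = (20.8486,-4.8997)
p' = p + 1/8·F = (-7.3939,-6.6125)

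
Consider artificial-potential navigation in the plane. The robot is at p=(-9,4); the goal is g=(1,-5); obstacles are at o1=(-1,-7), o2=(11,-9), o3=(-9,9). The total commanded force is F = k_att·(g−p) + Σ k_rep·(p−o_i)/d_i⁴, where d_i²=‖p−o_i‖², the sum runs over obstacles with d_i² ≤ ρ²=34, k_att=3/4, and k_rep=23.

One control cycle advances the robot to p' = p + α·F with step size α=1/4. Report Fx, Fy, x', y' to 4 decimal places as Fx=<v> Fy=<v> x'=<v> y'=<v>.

Fx=7.5000 Fy=-6.9340 x'=-7.1250 y'=2.2665

F_att = 3/4·(g−p) = 3/4·(10,-9) = (7.5000,-6.7500)
o1: d²=185 > ρ²=34 → inactive
o2: d²=569 > ρ²=34 → inactive
o3: d²=25 ≤ ρ²=34; F_rep = 23·(0,-5)/25² = (0.0000,-0.1840)
F = F_att + ΣF_rep = (7.5000,-6.9340)
p' = p + 1/4·F = (-7.1250,2.2665)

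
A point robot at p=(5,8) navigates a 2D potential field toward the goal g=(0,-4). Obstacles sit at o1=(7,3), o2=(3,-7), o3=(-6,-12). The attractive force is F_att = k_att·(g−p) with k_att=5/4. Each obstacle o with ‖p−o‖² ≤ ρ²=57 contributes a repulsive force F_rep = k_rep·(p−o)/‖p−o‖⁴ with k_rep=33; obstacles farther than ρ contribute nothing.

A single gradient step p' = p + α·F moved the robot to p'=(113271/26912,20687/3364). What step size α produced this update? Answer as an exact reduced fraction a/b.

F_att = 5/4·(g−p) = 5/4·(-5,-12) = (-6.2500,-15.0000)
o1: d²=29 ≤ ρ²=57; F_rep = 33·(-2,5)/29² = (-0.0785,0.1962)
o2: d²=229 > ρ²=57 → inactive
o3: d²=521 > ρ²=57 → inactive
F = F_att + ΣF_rep = (-6.3285,-14.8038)
Δp = p'−p = (-0.7911,-1.8505); α = Δx/Fx = (-21289/26912) / (-21289/3364) = 1/8
check: Δy/Fy = (-6225/3364) / (-12450/841) = 1/8 ✓

α = 1/8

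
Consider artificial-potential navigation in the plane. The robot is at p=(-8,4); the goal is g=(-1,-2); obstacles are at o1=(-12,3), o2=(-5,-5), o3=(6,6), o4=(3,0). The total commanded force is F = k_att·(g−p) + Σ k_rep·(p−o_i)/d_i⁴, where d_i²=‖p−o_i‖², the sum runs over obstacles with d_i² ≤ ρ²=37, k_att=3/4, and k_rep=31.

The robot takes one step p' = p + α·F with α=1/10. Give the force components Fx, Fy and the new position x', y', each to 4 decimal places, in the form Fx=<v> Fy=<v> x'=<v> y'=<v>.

F_att = 3/4·(g−p) = 3/4·(7,-6) = (5.2500,-4.5000)
o1: d²=17 ≤ ρ²=37; F_rep = 31·(4,1)/17² = (0.4291,0.1073)
o2: d²=90 > ρ²=37 → inactive
o3: d²=200 > ρ²=37 → inactive
o4: d²=137 > ρ²=37 → inactive
F = F_att + ΣF_rep = (5.6791,-4.3927)
p' = p + 1/10·F = (-7.4321,3.5607)

Fx=5.6791 Fy=-4.3927 x'=-7.4321 y'=3.5607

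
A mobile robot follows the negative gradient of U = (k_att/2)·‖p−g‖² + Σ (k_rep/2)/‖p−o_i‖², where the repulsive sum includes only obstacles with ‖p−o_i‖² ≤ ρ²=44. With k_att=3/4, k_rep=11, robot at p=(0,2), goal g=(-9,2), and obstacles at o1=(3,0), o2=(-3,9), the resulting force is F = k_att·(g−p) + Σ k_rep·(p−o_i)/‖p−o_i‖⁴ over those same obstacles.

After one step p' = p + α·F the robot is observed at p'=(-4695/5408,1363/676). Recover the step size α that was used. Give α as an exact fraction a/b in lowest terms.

α = 1/8

F_att = 3/4·(g−p) = 3/4·(-9,0) = (-6.7500,0.0000)
o1: d²=13 ≤ ρ²=44; F_rep = 11·(-3,2)/13² = (-0.1953,0.1302)
o2: d²=58 > ρ²=44 → inactive
F = F_att + ΣF_rep = (-6.9453,0.1302)
Δp = p'−p = (-0.8682,0.0163); α = Δx/Fx = (-4695/5408) / (-4695/676) = 1/8
check: Δy/Fy = (11/676) / (22/169) = 1/8 ✓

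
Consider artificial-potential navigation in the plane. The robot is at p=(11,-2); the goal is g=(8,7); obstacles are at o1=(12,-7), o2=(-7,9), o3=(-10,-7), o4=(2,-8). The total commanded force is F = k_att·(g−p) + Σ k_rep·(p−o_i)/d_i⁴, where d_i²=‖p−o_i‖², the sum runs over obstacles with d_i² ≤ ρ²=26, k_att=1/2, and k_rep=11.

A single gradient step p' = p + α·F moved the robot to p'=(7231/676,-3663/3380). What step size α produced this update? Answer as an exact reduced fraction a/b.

α = 1/5

F_att = 1/2·(g−p) = 1/2·(-3,9) = (-1.5000,4.5000)
o1: d²=26 ≤ ρ²=26; F_rep = 11·(-1,5)/26² = (-0.0163,0.0814)
o2: d²=445 > ρ²=26 → inactive
o3: d²=466 > ρ²=26 → inactive
o4: d²=117 > ρ²=26 → inactive
F = F_att + ΣF_rep = (-1.5163,4.5814)
Δp = p'−p = (-0.3033,0.9163); α = Δx/Fx = (-205/676) / (-1025/676) = 1/5
check: Δy/Fy = (3097/3380) / (3097/676) = 1/5 ✓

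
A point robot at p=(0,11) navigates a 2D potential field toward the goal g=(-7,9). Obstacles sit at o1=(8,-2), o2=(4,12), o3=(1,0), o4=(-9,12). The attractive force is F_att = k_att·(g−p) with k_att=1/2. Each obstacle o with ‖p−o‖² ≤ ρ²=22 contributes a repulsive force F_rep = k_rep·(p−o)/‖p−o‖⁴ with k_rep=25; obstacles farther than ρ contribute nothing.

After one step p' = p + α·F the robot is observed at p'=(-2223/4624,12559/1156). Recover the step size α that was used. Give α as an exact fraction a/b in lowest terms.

F_att = 1/2·(g−p) = 1/2·(-7,-2) = (-3.5000,-1.0000)
o1: d²=233 > ρ²=22 → inactive
o2: d²=17 ≤ ρ²=22; F_rep = 25·(-4,-1)/17² = (-0.3460,-0.0865)
o3: d²=122 > ρ²=22 → inactive
o4: d²=82 > ρ²=22 → inactive
F = F_att + ΣF_rep = (-3.8460,-1.0865)
Δp = p'−p = (-0.4808,-0.1358); α = Δx/Fx = (-2223/4624) / (-2223/578) = 1/8
check: Δy/Fy = (-157/1156) / (-314/289) = 1/8 ✓

α = 1/8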